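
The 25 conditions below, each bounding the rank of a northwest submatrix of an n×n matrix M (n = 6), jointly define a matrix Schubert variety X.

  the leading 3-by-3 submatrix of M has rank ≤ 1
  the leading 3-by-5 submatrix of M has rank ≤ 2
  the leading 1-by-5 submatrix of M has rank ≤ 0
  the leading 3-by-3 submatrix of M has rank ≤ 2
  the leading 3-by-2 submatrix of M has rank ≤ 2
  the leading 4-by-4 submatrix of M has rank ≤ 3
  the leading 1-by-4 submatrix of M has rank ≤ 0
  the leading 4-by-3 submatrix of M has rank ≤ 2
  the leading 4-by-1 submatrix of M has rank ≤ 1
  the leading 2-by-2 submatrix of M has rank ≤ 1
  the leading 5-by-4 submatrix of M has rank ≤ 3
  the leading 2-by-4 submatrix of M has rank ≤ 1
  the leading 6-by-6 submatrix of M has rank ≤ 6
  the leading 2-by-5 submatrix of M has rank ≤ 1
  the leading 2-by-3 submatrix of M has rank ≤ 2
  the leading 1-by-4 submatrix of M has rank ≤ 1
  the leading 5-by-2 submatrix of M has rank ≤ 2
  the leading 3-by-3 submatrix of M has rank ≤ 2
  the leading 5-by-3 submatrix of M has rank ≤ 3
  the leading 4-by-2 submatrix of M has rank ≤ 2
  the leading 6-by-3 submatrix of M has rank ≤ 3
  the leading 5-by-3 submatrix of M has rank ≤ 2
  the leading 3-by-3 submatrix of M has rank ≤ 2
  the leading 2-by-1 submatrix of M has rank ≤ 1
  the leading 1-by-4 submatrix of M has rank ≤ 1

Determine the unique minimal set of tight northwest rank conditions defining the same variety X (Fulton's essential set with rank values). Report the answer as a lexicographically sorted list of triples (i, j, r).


Recovering R(i,j) via the rank-extension bound from the 25 conditions:

  i=1: 0 | 0 | 0 | 0 | 0 | 1
  i=2: 1 | 1 | 1 | 1 | 1 | 2
  i=3: 1 | 1 | 1 | 2 | 2 | 3
  i=4: 1 | 2 | 2 | 3 | 3 | 4
  i=5: 1 | 2 | 2 | 3 | 4 | 5
  i=6: 1 | 2 | 3 | 4 | 5 | 6

reading off 1-entries of Δ²R: w = (6, 1, 4, 2, 5, 3).

3 SE-corners of the 8-cell Rothe diagram give Ess(w):

[(1, 5, 0), (3, 3, 1), (5, 3, 2)]


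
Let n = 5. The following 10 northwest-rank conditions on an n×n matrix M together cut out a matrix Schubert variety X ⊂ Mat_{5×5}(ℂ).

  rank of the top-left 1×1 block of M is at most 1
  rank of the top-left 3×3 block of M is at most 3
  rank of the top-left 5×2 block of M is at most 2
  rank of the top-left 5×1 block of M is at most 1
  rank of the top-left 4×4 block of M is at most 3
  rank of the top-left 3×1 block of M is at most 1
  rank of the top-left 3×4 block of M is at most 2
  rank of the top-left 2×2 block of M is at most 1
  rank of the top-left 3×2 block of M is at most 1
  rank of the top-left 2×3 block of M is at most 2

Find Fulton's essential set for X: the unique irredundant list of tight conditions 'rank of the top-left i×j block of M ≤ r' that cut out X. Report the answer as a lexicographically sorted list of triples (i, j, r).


Recovering R(i,j) via the rank-extension bound from the 10 conditions:

  1  1  1  1  1
  1  1  2  2  2
  1  1  2  2  3
  1  2  3  3  4
  1  2  3  4  5

so w = (1, 3, 5, 2, 4).

Rothe diagram D(w) (3 cells), 2 SE-corners (essential conditions):

[(3, 2, 1), (3, 4, 2)]


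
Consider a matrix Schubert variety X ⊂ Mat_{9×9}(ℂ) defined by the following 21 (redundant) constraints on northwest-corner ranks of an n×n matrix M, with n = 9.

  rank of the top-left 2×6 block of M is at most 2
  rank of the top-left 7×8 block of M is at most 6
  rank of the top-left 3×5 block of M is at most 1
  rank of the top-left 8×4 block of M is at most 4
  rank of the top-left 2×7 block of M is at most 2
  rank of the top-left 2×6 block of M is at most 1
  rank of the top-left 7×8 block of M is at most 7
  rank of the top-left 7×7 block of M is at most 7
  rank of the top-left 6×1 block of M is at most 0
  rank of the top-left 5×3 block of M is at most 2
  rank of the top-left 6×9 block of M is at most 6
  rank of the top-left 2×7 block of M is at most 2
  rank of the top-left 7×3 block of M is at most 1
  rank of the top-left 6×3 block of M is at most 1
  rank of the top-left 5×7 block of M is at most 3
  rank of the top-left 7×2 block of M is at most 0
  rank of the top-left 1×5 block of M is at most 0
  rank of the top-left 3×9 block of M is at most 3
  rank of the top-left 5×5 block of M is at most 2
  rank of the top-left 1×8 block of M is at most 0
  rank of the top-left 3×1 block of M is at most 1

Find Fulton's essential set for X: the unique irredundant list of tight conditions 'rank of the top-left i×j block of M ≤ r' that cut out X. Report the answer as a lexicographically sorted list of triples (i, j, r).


Rank table r_w(9×9) implied by the 21 constraints:

  row 1: 0, 0, 0, 0, 0, 0, 0, 0, 1
  row 2: 0, 0, 1, 1, 1, 1, 1, 1, 2
  row 3: 0, 0, 1, 1, 1, 2, 2, 2, 3
  row 4: 0, 0, 1, 2, 2, 3, 3, 3, 4
  row 5: 0, 0, 1, 2, 2, 3, 3, 4, 5
  row 6: 0, 0, 1, 2, 3, 4, 4, 5, 6
  row 7: 0, 0, 1, 2, 3, 4, 5, 6, 7
  row 8: 1, 1, 2, 3, 4, 5, 6, 7, 8
  row 9: 1, 2, 3, 4, 5, 6, 7, 8, 9

hence w(1..9) = (9, 3, 6, 4, 8, 5, 7, 1, 2).

Rothe diagram D(w) (24 cells), 5 SE-corners (essential conditions):

[(1, 8, 0), (3, 5, 1), (5, 5, 2), (5, 7, 3), (7, 2, 0)]


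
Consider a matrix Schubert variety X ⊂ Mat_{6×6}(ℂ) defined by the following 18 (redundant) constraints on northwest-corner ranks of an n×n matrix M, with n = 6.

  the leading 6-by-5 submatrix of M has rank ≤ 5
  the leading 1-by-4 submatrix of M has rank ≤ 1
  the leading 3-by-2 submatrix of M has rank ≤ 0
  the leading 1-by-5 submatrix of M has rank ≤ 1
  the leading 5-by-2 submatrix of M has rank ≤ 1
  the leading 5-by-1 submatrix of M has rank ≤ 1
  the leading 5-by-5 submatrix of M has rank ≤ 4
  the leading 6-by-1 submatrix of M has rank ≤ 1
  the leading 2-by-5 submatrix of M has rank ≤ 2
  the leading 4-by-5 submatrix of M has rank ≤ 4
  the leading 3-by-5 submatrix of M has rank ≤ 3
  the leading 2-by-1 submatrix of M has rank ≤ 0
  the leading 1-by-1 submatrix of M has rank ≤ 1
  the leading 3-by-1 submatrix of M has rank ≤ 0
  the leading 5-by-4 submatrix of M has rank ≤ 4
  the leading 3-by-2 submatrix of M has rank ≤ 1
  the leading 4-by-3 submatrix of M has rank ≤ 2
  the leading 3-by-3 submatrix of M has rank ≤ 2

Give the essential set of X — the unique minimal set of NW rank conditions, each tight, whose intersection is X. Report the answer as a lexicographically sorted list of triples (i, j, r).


Recovering R(i,j) via the rank-extension bound from the 18 conditions:

  0, 0, 1, 1, 1, 1
  0, 0, 1, 2, 2, 2
  0, 0, 1, 2, 3, 3
  1, 1, 2, 3, 4, 4
  1, 1, 2, 3, 4, 5
  1, 2, 3, 4, 5, 6

so w = (3, 4, 5, 1, 6, 2).

D(w) has 7 cells with 2 SE-corners; essential set:

[(3, 2, 0), (5, 2, 1)]


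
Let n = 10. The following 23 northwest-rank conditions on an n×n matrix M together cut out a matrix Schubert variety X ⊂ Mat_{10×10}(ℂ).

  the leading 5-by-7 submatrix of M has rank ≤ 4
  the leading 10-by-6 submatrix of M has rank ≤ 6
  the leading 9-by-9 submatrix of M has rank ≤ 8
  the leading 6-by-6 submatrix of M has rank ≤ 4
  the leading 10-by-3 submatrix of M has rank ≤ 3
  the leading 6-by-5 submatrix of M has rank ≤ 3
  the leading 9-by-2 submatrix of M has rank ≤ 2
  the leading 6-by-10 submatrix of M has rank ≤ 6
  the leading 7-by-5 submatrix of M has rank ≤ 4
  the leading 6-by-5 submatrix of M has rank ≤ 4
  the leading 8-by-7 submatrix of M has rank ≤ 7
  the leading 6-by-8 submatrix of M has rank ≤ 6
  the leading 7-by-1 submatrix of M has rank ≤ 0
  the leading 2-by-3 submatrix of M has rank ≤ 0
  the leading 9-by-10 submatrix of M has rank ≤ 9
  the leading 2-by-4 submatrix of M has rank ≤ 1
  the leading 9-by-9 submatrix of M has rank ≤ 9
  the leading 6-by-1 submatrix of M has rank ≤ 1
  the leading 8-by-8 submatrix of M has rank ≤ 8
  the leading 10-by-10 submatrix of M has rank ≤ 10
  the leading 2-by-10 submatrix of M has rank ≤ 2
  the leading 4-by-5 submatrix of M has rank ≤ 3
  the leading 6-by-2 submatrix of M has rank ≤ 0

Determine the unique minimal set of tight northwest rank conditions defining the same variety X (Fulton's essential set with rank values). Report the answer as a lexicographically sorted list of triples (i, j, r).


Reconstructing r_w from the 23 given conditions:

  i=1: 0 0 0 1 1 1 1 1 1 1
  i=2: 0 0 0 1 2 2 2 2 2 2
  i=3: 0 0 1 2 3 3 3 3 3 3
  i=4: 0 0 1 2 3 4 4 4 4 4
  i=5: 0 0 1 2 3 4 4 5 5 5
  i=6: 0 0 1 2 3 4 5 6 6 6
  i=7: 0 1 2 3 4 5 6 7 7 7
  i=8: 1 2 3 4 5 6 7 8 8 8
  i=9: 1 2 3 4 5 6 7 8 8 9
  i=10: 1 2 3 4 5 6 7 8 9 10

second differences of R give the permutation w = (4, 5, 3, 6, 8, 7, 2, 1, 10, 9).

5 SE-corners of the 17-cell Rothe diagram give Ess(w):

[(2, 3, 0), (5, 7, 4), (6, 2, 0), (7, 1, 0), (9, 9, 8)]


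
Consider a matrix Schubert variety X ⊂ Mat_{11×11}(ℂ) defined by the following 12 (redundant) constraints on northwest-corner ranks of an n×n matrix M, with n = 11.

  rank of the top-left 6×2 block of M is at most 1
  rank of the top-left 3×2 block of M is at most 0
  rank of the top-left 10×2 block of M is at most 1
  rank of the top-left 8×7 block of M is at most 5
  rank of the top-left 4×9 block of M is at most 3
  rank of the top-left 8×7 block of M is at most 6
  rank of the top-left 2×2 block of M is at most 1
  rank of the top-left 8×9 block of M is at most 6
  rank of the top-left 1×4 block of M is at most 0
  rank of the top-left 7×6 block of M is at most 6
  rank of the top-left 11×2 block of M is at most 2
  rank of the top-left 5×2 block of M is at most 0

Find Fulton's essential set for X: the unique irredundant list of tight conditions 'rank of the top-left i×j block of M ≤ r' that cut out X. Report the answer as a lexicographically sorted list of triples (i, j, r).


The tightest implied rank at each (i,j), from the 12 conditions:

  row 1: 0  0  0  0  1  1  1  1  1  1  1
  row 2: 0  0  1  1  2  2  2  2  2  2  2
  row 3: 0  0  1  2  3  3  3  3  3  3  3
  row 4: 0  0  1  2  3  3  3  3  3  4  4
  row 5: 0  0  1  2  3  4  4  4  4  5  5
  row 6: 1  1  2  3  4  5  5  5  5  6  6
  row 7: 1  1  2  3  4  5  5  6  6  7  7
  row 8: 1  1  2  3  4  5  5  6  6  7  8
  row 9: 1  1  2  3  4  5  6  7  7  8  9
  row 10: 1  1  2  3  4  5  6  7  8  9  10
  row 11: 1  2  3  4  5  6  7  8  9  10  11

the unique w with this rank table is (5, 3, 4, 10, 6, 1, 8, 11, 7, 9, 2).

|D(w)|=23, |Ess(w)|=6:

[(1, 4, 0), (4, 9, 3), (5, 2, 0), (8, 7, 5), (8, 9, 6), (10, 2, 1)]


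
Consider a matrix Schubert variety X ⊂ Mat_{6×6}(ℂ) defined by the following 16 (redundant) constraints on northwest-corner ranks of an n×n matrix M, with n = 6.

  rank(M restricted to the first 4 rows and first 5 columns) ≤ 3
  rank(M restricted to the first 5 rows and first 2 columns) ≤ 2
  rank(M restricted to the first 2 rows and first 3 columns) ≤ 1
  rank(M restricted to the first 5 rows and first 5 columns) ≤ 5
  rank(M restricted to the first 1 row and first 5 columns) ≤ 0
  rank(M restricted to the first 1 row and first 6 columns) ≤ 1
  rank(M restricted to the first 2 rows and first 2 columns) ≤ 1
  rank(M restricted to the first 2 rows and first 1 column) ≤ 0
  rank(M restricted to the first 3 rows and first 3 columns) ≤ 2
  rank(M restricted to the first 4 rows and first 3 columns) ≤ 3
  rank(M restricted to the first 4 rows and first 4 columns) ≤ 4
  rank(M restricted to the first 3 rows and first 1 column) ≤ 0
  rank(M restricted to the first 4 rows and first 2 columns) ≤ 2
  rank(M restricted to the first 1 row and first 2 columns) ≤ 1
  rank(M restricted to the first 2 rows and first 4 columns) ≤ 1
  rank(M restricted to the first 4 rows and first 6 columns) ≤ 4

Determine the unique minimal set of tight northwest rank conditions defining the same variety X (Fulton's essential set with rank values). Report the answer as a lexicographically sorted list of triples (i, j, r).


Recovering R(i,j) via the rank-extension bound from the 16 conditions:

  0 | 0 | 0 | 0 | 0 | 1
  0 | 1 | 1 | 1 | 1 | 2
  0 | 1 | 2 | 2 | 2 | 3
  1 | 2 | 3 | 3 | 3 | 4
  1 | 2 | 3 | 4 | 4 | 5
  1 | 2 | 3 | 4 | 5 | 6

the unique w with this rank table is (6, 2, 3, 1, 4, 5).

ℓ(w)=7; the 2 essential cells (i,j,r):

[(1, 5, 0), (3, 1, 0)]


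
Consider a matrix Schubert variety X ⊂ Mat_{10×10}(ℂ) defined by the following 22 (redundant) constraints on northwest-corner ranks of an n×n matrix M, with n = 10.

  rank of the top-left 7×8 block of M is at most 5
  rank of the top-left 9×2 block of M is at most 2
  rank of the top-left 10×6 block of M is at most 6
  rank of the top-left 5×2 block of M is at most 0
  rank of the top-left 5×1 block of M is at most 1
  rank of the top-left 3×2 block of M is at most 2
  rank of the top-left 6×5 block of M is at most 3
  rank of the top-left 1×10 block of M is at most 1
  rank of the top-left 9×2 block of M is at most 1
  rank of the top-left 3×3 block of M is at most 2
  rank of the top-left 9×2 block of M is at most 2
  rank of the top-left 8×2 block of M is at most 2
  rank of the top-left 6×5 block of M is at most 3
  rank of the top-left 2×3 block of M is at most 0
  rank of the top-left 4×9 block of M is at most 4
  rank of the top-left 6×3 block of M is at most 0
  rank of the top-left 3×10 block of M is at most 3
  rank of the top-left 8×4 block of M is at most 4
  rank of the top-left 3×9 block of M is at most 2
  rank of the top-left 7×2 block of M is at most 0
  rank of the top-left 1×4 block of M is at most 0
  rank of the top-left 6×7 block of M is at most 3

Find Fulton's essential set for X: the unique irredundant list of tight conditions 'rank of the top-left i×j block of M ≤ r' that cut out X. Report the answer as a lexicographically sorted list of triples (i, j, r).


The tightest implied rank at each (i,j), from the 22 conditions:

  0 0 0 0 1 1 1 1 1 1
  0 0 0 1 2 2 2 2 2 2
  0 0 0 1 2 2 2 2 2 3
  0 0 0 1 2 3 3 3 3 4
  0 0 0 1 2 3 3 4 4 5
  0 0 0 1 2 3 3 4 5 6
  0 0 1 2 3 4 4 5 6 7
  1 1 2 3 4 5 5 6 7 8
  1 1 2 3 4 5 6 7 8 9
  1 2 3 4 5 6 7 8 9 10

the unique w with this rank table is (5, 4, 10, 6, 8, 9, 3, 1, 7, 2).

|D(w)|=28, |Ess(w)|=6:

[(1, 4, 0), (3, 9, 2), (6, 3, 0), (6, 7, 3), (7, 2, 0), (9, 2, 1)]


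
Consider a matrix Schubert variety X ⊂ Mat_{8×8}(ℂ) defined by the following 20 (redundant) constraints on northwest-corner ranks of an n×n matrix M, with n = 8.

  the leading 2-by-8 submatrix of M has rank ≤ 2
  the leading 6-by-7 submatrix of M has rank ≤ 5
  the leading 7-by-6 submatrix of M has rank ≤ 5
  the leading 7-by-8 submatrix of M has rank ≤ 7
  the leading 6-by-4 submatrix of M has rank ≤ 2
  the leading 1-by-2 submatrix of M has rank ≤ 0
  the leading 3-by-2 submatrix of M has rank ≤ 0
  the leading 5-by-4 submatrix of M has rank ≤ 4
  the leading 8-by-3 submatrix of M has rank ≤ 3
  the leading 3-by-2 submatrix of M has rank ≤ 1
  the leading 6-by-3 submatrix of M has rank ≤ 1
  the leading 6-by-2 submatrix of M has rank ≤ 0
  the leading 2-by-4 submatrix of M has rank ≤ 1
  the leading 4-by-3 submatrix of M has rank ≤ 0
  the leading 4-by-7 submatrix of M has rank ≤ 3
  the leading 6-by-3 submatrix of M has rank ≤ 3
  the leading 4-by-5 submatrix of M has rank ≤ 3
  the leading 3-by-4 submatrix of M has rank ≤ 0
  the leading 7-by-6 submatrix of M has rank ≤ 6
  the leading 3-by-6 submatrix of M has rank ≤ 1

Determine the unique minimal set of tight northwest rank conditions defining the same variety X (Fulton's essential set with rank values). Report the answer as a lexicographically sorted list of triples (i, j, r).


The tightest implied rank at each (i,j), from the 20 conditions:

  row 1: 0 0 0 0 1 1 1 1
  row 2: 0 0 0 0 1 1 2 2
  row 3: 0 0 0 0 1 1 2 3
  row 4: 0 0 0 1 2 2 3 4
  row 5: 0 0 1 2 3 3 4 5
  row 6: 0 0 1 2 3 4 5 6
  row 7: 1 1 2 3 4 5 6 7
  row 8: 1 2 3 4 5 6 7 8

so w = (5, 7, 8, 4, 3, 6, 1, 2).

D(w) has 21 cells with 4 SE-corners; essential set:

[(3, 4, 0), (3, 6, 1), (4, 3, 0), (6, 2, 0)]


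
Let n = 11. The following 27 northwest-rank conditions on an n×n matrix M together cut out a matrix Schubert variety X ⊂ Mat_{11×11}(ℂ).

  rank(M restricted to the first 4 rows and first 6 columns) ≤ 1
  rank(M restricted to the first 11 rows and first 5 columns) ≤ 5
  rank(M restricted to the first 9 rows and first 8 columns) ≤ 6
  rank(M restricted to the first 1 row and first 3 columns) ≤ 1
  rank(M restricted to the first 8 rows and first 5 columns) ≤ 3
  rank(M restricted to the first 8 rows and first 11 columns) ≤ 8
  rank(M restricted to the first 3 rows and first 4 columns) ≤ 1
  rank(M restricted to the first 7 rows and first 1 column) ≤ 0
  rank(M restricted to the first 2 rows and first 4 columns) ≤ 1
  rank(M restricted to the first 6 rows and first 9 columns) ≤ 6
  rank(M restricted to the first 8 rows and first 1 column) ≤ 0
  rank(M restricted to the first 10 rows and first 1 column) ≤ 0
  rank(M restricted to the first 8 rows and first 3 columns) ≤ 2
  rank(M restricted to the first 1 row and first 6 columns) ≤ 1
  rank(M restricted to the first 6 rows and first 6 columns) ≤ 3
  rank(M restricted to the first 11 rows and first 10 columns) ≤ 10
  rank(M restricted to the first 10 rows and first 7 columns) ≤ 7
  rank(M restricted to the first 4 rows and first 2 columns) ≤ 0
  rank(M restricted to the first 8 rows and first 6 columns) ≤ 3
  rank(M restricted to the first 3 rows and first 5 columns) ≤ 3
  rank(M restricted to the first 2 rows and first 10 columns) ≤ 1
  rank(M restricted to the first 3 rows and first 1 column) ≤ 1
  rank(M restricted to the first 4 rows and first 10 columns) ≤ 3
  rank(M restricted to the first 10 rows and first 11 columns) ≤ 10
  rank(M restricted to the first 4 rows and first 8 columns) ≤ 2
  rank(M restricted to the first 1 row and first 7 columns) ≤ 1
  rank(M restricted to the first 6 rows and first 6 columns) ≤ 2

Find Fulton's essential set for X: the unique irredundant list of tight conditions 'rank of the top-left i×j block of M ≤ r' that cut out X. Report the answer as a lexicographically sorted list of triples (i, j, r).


Recovering R(i,j) via the rank-extension bound from the 27 conditions:

  0, 0, 1, 1, 1, 1, 1, 1, 1, 1, 1
  0, 0, 1, 1, 1, 1, 1, 1, 1, 1, 2
  0, 0, 1, 1, 1, 1, 2, 2, 2, 2, 3
  0, 0, 1, 1, 1, 1, 2, 2, 3, 3, 4
  0, 1, 2, 2, 2, 2, 3, 3, 4, 4, 5
  0, 1, 2, 2, 2, 2, 3, 4, 5, 5, 6
  0, 1, 2, 3, 3, 3, 4, 5, 6, 6, 7
  0, 1, 2, 3, 3, 3, 4, 5, 6, 7, 8
  0, 1, 2, 3, 4, 4, 5, 6, 7, 8, 9
  0, 1, 2, 3, 4, 5, 6, 7, 8, 9, 10
  1, 2, 3, 4, 5, 6, 7, 8, 9, 10, 11

second differences of R give the permutation w = (3, 11, 7, 9, 2, 8, 4, 10, 5, 6, 1).

|D(w)|=33, |Ess(w)|=7:

[(2, 10, 1), (4, 2, 0), (4, 6, 1), (4, 8, 2), (6, 6, 2), (8, 6, 3), (10, 1, 0)]


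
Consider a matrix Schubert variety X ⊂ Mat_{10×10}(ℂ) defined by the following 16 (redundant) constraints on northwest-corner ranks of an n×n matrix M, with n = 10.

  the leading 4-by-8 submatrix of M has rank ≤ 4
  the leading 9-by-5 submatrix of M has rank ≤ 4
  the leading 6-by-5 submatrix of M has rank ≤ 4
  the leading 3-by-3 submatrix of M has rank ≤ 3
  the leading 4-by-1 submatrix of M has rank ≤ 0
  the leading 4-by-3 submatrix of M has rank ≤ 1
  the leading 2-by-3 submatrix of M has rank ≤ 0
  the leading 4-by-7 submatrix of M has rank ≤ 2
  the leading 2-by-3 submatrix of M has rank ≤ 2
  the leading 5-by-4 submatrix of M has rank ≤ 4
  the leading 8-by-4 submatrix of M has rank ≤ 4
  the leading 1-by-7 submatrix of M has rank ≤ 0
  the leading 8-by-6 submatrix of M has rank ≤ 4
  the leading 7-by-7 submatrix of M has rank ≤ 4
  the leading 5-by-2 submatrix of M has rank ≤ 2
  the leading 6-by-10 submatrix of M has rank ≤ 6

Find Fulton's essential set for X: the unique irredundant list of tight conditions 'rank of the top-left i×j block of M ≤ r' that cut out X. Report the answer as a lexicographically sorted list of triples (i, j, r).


Rank table r_w(10×10) implied by the 16 constraints:

  i=1: 0, 0, 0, 0, 0, 0, 0, 1, 1, 1
  i=2: 0, 0, 0, 1, 1, 1, 1, 2, 2, 2
  i=3: 0, 1, 1, 2, 2, 2, 2, 3, 3, 3
  i=4: 0, 1, 1, 2, 2, 2, 2, 3, 4, 4
  i=5: 1, 2, 2, 3, 3, 3, 3, 4, 5, 5
  i=6: 1, 2, 3, 4, 4, 4, 4, 5, 6, 6
  i=7: 1, 2, 3, 4, 4, 4, 4, 5, 6, 7
  i=8: 1, 2, 3, 4, 4, 4, 5, 6, 7, 8
  i=9: 1, 2, 3, 4, 4, 5, 6, 7, 8, 9
  i=10: 1, 2, 3, 4, 5, 6, 7, 8, 9, 10

reading off 1-entries of Δ²R: w = (8, 4, 2, 9, 1, 3, 10, 7, 6, 5).

|D(w)|=22, |Ess(w)|=8:

[(1, 7, 0), (2, 3, 0), (4, 1, 0), (4, 3, 1), (4, 7, 2), (7, 7, 4), (8, 6, 4), (9, 5, 4)]


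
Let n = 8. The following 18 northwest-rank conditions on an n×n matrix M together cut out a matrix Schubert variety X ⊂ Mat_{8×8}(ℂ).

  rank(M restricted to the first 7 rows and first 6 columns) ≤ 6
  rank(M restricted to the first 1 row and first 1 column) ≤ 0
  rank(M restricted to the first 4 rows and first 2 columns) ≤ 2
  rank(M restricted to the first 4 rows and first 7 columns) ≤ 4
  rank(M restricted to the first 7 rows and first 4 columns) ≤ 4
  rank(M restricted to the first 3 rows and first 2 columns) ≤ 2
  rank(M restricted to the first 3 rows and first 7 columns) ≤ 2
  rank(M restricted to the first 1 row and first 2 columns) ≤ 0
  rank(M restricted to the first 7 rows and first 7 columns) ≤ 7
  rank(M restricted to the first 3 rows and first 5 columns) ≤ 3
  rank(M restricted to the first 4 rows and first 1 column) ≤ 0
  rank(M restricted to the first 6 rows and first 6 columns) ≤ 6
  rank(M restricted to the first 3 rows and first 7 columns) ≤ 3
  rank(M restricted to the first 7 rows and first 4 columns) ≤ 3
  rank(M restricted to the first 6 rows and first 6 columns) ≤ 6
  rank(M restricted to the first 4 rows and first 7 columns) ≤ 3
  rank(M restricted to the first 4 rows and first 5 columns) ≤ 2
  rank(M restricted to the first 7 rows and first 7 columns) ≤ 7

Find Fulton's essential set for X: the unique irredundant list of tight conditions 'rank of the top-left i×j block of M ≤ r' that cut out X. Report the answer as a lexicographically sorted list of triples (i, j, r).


Propagating the 18 rank bounds to every northwest block:

  R[1]: 0 0 1 1 1 1 1 1
  R[2]: 0 1 2 2 2 2 2 2
  R[3]: 0 1 2 2 2 2 2 3
  R[4]: 0 1 2 2 2 3 3 4
  R[5]: 1 2 3 3 3 4 4 5
  R[6]: 1 2 3 3 4 5 5 6
  R[7]: 1 2 3 3 4 5 6 7
  R[8]: 1 2 3 4 5 6 7 8

reading off 1-entries of Δ²R: w = (3, 2, 8, 6, 1, 5, 7, 4).

5 SE-corners of the 13-cell Rothe diagram give Ess(w):

[(1, 2, 0), (3, 7, 2), (4, 1, 0), (4, 5, 2), (7, 4, 3)]


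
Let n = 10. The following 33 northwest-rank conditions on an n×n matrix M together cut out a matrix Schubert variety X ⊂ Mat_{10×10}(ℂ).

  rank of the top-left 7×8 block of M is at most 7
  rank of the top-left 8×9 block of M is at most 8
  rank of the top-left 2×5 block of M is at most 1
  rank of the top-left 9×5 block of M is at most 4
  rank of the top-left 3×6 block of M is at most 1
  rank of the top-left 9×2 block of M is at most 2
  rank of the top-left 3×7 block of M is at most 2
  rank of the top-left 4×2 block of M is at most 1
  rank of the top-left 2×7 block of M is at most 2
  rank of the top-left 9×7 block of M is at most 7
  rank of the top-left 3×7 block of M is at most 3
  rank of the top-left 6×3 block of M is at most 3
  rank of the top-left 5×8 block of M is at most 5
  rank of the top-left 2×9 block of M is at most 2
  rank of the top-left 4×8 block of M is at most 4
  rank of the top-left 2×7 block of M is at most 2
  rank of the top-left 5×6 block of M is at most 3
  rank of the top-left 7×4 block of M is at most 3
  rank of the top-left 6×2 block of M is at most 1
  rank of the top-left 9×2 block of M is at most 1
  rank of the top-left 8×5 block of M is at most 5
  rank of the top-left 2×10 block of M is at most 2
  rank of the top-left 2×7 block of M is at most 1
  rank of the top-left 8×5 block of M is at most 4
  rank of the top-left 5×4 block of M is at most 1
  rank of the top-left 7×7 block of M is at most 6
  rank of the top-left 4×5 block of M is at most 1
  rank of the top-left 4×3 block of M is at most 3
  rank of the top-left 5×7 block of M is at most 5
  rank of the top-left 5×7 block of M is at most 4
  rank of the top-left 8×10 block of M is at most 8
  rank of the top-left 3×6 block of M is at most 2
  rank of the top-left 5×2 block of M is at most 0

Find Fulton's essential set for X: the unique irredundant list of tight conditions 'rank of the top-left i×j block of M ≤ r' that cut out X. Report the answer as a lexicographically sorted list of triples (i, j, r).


Recovering R(i,j) via the rank-extension bound from the 33 conditions:

  row 1: 0 | 0 | 1 | 1 | 1 | 1 | 1 | 1 | 1 | 1
  row 2: 0 | 0 | 1 | 1 | 1 | 1 | 1 | 2 | 2 | 2
  row 3: 0 | 0 | 1 | 1 | 1 | 1 | 2 | 3 | 3 | 3
  row 4: 0 | 0 | 1 | 1 | 1 | 2 | 3 | 4 | 4 | 4
  row 5: 0 | 0 | 1 | 1 | 2 | 3 | 4 | 5 | 5 | 5
  row 6: 1 | 1 | 2 | 2 | 3 | 4 | 5 | 6 | 6 | 6
  row 7: 1 | 1 | 2 | 3 | 4 | 5 | 6 | 7 | 7 | 7
  row 8: 1 | 1 | 2 | 3 | 4 | 5 | 6 | 7 | 8 | 8
  row 9: 1 | 1 | 2 | 3 | 4 | 5 | 6 | 7 | 8 | 9
  row 10: 1 | 2 | 3 | 4 | 5 | 6 | 7 | 8 | 9 | 10

the unique w with this rank table is (3, 8, 7, 6, 5, 1, 4, 9, 10, 2).

|D(w)|=23, |Ess(w)|=6:

[(2, 7, 1), (3, 6, 1), (4, 5, 1), (5, 2, 0), (5, 4, 1), (9, 2, 1)]


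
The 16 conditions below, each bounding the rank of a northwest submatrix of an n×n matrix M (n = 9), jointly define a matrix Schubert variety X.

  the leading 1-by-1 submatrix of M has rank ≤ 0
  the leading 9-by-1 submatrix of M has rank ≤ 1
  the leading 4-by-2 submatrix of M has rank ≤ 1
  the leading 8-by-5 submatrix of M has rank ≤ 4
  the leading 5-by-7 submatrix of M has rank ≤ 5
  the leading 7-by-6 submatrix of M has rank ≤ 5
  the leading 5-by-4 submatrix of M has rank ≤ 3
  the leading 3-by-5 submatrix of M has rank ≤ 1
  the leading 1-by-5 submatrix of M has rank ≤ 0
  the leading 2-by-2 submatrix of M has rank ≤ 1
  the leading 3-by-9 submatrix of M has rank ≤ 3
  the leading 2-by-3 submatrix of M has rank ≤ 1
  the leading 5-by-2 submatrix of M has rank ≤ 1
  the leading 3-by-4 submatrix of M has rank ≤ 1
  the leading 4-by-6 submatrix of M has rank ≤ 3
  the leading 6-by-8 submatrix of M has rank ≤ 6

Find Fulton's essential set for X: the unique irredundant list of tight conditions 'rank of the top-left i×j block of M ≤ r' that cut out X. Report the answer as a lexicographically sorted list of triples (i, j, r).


Reconstructing r_w from the 16 given conditions:

  0  0  0  0  0  1  1  1  1
  1  1  1  1  1  2  2  2  2
  1  1  1  1  1  2  3  3  3
  1  1  2  2  2  3  4  4  4
  1  1  2  3  3  4  5  5  5
  1  2  3  4  4  5  6  6  6
  1  2  3  4  4  5  6  7  7
  1  2  3  4  4  5  6  7  8
  1  2  3  4  5  6  7  8  9

second differences of R give the permutation w = (6, 1, 7, 3, 4, 2, 8, 9, 5).

Rothe diagram D(w) (13 cells), 4 SE-corners (essential conditions):

[(1, 5, 0), (3, 5, 1), (5, 2, 1), (8, 5, 4)]


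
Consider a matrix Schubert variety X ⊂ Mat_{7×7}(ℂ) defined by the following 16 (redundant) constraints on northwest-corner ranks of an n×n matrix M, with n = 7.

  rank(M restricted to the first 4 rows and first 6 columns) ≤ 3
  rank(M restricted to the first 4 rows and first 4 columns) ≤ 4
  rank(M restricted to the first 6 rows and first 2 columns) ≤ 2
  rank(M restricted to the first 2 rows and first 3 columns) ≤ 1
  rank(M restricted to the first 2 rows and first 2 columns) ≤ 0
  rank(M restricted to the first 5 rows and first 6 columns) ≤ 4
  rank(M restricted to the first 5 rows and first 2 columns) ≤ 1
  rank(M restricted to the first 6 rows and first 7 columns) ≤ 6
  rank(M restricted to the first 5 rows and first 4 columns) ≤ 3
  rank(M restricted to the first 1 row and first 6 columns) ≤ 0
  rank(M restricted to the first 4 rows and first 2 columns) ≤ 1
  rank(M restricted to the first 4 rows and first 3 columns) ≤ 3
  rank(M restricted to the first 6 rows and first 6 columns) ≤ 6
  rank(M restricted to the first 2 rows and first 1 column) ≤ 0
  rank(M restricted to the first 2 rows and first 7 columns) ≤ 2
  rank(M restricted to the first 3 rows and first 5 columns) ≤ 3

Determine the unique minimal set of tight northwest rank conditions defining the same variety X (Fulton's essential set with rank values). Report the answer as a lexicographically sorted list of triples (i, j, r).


Reconstructing r_w from the 16 given conditions:

  R[1]: 0, 0, 0, 0, 0, 0, 1
  R[2]: 0, 0, 1, 1, 1, 1, 2
  R[3]: 1, 1, 2, 2, 2, 2, 3
  R[4]: 1, 1, 2, 3, 3, 3, 4
  R[5]: 1, 1, 2, 3, 4, 4, 5
  R[6]: 1, 2, 3, 4, 5, 5, 6
  R[7]: 1, 2, 3, 4, 5, 6, 7

reading off 1-entries of Δ²R: w = (7, 3, 1, 4, 5, 2, 6).

Fulton essential set (3 of the 10 Rothe cells):

[(1, 6, 0), (2, 2, 0), (5, 2, 1)]


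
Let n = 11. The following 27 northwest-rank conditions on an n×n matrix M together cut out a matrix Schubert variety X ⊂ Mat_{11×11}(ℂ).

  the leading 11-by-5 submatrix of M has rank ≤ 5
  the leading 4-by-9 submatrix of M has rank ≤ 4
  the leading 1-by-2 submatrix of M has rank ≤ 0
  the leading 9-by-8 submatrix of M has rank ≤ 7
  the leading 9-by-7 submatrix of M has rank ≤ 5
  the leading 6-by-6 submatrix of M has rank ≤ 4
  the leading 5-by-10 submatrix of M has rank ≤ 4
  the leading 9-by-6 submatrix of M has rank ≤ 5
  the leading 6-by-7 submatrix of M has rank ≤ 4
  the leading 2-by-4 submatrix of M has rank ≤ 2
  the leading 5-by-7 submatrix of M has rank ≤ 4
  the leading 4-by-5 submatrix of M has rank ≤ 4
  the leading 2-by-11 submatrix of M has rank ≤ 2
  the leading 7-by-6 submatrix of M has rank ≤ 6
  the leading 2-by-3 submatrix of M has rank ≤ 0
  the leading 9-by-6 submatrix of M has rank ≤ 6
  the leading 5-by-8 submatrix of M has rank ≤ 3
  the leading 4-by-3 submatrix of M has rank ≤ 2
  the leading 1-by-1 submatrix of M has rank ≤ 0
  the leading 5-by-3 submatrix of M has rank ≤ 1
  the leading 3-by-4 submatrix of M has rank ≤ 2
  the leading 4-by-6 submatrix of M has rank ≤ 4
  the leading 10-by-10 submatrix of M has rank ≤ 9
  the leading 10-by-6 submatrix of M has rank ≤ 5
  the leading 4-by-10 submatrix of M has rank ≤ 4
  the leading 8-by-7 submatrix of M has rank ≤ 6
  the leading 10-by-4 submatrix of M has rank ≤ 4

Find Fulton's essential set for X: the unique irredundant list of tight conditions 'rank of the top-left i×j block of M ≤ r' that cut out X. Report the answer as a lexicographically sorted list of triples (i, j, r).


Recovering R(i,j) via the rank-extension bound from the 27 conditions:

  i=1: 0 | 0 | 0 | 1 | 1 | 1 | 1 | 1 | 1 | 1 | 1
  i=2: 0 | 0 | 0 | 1 | 2 | 2 | 2 | 2 | 2 | 2 | 2
  i=3: 1 | 1 | 1 | 2 | 3 | 3 | 3 | 3 | 3 | 3 | 3
  i=4: 1 | 1 | 1 | 2 | 3 | 3 | 3 | 3 | 4 | 4 | 4
  i=5: 1 | 1 | 1 | 2 | 3 | 3 | 3 | 3 | 4 | 4 | 5
  i=6: 1 | 2 | 2 | 3 | 4 | 4 | 4 | 4 | 5 | 5 | 6
  i=7: 1 | 2 | 3 | 4 | 5 | 5 | 5 | 5 | 6 | 6 | 7
  i=8: 1 | 2 | 3 | 4 | 5 | 5 | 5 | 6 | 7 | 7 | 8
  i=9: 1 | 2 | 3 | 4 | 5 | 5 | 5 | 6 | 7 | 8 | 9
  i=10: 1 | 2 | 3 | 4 | 5 | 5 | 6 | 7 | 8 | 9 | 10
  i=11: 1 | 2 | 3 | 4 | 5 | 6 | 7 | 8 | 9 | 10 | 11

giving w = (4, 5, 1, 9, 11, 2, 3, 8, 10, 7, 6) via Δ²R.

D(w) has 22 cells with 6 SE-corners; essential set:

[(2, 3, 0), (5, 3, 1), (5, 8, 3), (5, 10, 4), (9, 7, 5), (10, 6, 5)]


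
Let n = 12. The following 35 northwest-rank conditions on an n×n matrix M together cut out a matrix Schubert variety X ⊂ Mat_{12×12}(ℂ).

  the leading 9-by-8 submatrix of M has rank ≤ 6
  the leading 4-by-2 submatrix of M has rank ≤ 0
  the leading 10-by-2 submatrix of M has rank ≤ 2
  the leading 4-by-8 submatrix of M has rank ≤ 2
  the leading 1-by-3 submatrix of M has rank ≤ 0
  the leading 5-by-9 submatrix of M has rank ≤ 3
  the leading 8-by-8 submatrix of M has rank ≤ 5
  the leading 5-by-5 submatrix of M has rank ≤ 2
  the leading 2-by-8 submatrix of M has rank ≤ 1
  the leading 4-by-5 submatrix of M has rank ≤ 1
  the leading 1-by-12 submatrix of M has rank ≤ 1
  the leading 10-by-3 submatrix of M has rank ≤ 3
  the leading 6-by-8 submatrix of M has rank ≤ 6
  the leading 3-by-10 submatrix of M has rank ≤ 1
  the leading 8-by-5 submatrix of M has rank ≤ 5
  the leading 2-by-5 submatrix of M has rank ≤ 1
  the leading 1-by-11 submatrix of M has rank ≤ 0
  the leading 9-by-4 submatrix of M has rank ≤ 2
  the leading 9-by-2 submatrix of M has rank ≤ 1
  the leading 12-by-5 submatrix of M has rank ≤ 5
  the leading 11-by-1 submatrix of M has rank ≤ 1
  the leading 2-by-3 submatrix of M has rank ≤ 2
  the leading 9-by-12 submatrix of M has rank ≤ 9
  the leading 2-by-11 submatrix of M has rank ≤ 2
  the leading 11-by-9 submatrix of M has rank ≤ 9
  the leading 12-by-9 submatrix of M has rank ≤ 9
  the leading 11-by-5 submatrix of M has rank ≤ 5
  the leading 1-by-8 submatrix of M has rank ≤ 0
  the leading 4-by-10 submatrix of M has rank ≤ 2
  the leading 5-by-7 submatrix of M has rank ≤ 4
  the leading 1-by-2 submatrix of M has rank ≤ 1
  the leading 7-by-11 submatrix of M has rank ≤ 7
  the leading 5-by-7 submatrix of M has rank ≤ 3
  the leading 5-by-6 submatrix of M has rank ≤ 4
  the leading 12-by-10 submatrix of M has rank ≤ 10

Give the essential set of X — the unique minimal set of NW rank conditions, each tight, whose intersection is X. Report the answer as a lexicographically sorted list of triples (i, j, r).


Reconstructing r_w from the 35 given conditions:

  row 1: 0  0  0  0  0  0  0  0  0  0  0  1
  row 2: 0  0  1  1  1  1  1  1  1  1  1  2
  row 3: 0  0  1  1  1  1  1  1  1  1  2  3
  row 4: 0  0  1  1  1  2  2  2  2  2  3  4
  row 5: 1  1  2  2  2  3  3  3  3  3  4  5
  row 6: 1  1  2  2  3  4  4  4  4  4  5  6
  row 7: 1  1  2  2  3  4  5  5  5  5  6  7
  row 8: 1  1  2  2  3  4  5  5  6  6  7  8
  row 9: 1  1  2  2  3  4  5  6  7  7  8  9
  row 10: 1  2  3  3  4  5  6  7  8  8  9  10
  row 11: 1  2  3  4  5  6  7  8  9  9  10  11
  row 12: 1  2  3  4  5  6  7  8  9  10  11  12

giving w = (12, 3, 11, 6, 1, 5, 7, 9, 8, 2, 4, 10) via Δ²R.

ℓ(w)=35; the 7 essential cells (i,j,r):

[(1, 11, 0), (3, 10, 1), (4, 2, 0), (4, 5, 1), (8, 8, 5), (9, 2, 1), (9, 4, 2)]


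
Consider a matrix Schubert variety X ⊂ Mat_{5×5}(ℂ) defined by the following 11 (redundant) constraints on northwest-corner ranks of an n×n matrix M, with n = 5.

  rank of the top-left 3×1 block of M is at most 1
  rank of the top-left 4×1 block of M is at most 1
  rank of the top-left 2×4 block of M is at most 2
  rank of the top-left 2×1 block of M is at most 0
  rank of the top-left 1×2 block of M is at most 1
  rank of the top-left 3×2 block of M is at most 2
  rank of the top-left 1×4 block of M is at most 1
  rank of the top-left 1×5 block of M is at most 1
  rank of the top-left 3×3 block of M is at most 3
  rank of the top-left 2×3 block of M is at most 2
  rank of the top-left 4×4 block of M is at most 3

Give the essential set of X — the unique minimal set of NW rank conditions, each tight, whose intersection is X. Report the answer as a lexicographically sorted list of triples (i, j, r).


Rank table r_w(5×5) implied by the 11 constraints:

  row 1: 0 | 1 | 1 | 1 | 1
  row 2: 0 | 1 | 2 | 2 | 2
  row 3: 1 | 2 | 3 | 3 | 3
  row 4: 1 | 2 | 3 | 3 | 4
  row 5: 1 | 2 | 3 | 4 | 5

hence w(1..5) = (2, 3, 1, 5, 4).

2 SE-corners of the 3-cell Rothe diagram give Ess(w):

[(2, 1, 0), (4, 4, 3)]


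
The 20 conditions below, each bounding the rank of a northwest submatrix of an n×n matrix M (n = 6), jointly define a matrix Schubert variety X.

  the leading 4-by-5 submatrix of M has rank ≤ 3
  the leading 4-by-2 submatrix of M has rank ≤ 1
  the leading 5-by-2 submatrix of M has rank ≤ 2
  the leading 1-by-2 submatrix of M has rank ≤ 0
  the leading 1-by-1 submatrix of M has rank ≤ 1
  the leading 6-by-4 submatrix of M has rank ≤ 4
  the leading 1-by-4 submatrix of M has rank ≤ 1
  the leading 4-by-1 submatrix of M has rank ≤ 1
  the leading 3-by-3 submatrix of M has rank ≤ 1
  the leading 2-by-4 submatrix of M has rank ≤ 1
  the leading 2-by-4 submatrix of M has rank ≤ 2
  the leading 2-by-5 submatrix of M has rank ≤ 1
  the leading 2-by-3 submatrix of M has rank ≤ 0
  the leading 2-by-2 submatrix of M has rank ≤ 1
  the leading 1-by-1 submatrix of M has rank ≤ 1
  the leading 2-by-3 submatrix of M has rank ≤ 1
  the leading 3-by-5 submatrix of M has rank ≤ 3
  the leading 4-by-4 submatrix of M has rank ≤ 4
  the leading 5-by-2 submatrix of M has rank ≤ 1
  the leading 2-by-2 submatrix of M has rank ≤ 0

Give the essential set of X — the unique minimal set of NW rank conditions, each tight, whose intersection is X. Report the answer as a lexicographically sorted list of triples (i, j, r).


The tightest implied rank at each (i,j), from the 20 conditions:

  row 1: 0  0  0  1  1  1
  row 2: 0  0  0  1  1  2
  row 3: 1  1  1  2  2  3
  row 4: 1  1  2  3  3  4
  row 5: 1  1  2  3  4  5
  row 6: 1  2  3  4  5  6

giving w = (4, 6, 1, 3, 5, 2) via Δ²R.

Fulton essential set (3 of the 9 Rothe cells):

[(2, 3, 0), (2, 5, 1), (5, 2, 1)]


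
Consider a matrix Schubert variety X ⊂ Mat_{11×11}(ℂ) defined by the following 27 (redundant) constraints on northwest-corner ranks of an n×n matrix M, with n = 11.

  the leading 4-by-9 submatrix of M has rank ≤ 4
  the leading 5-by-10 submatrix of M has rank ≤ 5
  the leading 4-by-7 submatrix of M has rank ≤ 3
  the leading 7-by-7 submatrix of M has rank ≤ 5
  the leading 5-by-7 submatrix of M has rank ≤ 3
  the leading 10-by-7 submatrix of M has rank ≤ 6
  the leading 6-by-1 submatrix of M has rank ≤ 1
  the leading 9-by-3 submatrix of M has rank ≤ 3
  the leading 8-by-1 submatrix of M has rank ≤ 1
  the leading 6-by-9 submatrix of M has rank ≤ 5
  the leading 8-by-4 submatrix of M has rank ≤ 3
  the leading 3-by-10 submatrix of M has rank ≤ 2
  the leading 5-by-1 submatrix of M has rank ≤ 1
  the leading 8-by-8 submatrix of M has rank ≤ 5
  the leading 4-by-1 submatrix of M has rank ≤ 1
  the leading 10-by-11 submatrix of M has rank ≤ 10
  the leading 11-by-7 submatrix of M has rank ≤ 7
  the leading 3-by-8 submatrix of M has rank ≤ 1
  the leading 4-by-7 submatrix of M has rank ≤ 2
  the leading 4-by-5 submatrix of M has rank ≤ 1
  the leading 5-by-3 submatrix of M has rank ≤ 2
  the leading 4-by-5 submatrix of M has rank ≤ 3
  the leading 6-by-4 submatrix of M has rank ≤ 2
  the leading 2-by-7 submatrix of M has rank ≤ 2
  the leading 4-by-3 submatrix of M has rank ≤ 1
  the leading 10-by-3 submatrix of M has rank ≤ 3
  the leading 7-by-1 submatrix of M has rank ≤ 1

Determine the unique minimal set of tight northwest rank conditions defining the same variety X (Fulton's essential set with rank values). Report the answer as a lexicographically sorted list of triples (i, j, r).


Reconstructing r_w from the 27 given conditions:

  i=1: 1  1  1  1  1  1  1  1  1  1  1
  i=2: 1  1  1  1  1  1  1  1  2  2  2
  i=3: 1  1  1  1  1  1  1  1  2  2  3
  i=4: 1  1  1  1  1  2  2  2  3  3  4
  i=5: 1  2  2  2  2  3  3  3  4  4  5
  i=6: 1  2  2  2  3  4  4  4  5  5  6
  i=7: 1  2  3  3  4  5  5  5  6  6  7
  i=8: 1  2  3  3  4  5  5  5  6  7  8
  i=9: 1  2  3  4  5  6  6  6  7  8  9
  i=10: 1  2  3  4  5  6  6  7  8  9  10
  i=11: 1  2  3  4  5  6  7  8  9  10  11

reading off 1-entries of Δ²R: w = (1, 9, 11, 6, 2, 5, 3, 10, 4, 8, 7).

Rothe diagram D(w) (25 cells), 7 SE-corners (essential conditions):

[(3, 8, 1), (3, 10, 2), (4, 5, 1), (6, 4, 2), (8, 4, 3), (8, 8, 5), (10, 7, 6)]


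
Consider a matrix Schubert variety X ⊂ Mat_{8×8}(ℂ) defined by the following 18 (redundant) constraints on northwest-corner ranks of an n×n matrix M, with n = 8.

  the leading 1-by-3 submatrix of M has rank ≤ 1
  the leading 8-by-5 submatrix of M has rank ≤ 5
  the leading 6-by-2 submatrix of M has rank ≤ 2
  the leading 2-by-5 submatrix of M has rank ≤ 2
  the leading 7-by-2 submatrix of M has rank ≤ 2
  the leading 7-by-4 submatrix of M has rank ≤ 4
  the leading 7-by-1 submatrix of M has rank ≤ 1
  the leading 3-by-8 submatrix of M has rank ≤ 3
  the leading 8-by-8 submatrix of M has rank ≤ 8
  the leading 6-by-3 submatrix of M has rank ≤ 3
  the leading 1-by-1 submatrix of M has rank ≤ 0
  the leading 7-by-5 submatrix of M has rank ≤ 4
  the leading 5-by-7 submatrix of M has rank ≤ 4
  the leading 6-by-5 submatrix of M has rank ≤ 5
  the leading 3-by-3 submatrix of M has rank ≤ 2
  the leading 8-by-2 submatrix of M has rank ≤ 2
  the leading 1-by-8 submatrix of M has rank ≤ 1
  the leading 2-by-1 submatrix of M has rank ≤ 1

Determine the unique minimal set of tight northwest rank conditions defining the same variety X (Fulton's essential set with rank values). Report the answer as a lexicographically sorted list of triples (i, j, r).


The tightest implied rank at each (i,j), from the 18 conditions:

  i=1: 0 | 1 | 1 | 1 | 1 | 1 | 1 | 1
  i=2: 1 | 2 | 2 | 2 | 2 | 2 | 2 | 2
  i=3: 1 | 2 | 2 | 3 | 3 | 3 | 3 | 3
  i=4: 1 | 2 | 3 | 4 | 4 | 4 | 4 | 4
  i=5: 1 | 2 | 3 | 4 | 4 | 4 | 4 | 5
  i=6: 1 | 2 | 3 | 4 | 4 | 5 | 5 | 6
  i=7: 1 | 2 | 3 | 4 | 4 | 5 | 6 | 7
  i=8: 1 | 2 | 3 | 4 | 5 | 6 | 7 | 8

so w = (2, 1, 4, 3, 8, 6, 7, 5).

D(w) has 7 cells with 4 SE-corners; essential set:

[(1, 1, 0), (3, 3, 2), (5, 7, 4), (7, 5, 4)]
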